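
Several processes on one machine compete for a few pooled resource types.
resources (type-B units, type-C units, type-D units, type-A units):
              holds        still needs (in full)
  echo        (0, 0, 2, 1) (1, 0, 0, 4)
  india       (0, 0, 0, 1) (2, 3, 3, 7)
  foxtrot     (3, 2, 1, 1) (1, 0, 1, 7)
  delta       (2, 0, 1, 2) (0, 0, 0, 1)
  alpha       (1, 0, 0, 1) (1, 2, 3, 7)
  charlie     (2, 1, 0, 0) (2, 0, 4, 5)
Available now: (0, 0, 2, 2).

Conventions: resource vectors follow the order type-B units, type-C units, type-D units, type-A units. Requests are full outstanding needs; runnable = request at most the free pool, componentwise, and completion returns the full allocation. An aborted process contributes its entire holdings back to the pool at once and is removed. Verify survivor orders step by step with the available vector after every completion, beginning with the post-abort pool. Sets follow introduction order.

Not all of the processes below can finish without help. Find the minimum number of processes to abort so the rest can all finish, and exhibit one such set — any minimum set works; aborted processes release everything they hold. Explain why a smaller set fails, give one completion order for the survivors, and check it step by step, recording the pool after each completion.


Minimum abort set: india and alpha.
Key observation: aborting india and alpha returns (1, 0, 0, 2), and foxtrot — hopeless before — runs at step 3 with the returned capacity in the pool.
Why nothing smaller works — every single abort fails: echo alone leaves india blocked (short on type-C units and type-A units); india alone leaves foxtrot blocked (short on type-A units); foxtrot alone leaves india blocked (short on type-A units); delta alone leaves india blocked (short on type-C units and type-A units); alpha alone leaves india blocked (short on type-C units and type-A units); charlie alone leaves india blocked (short on type-C units and type-A units).
The survivors complete as delta, echo, foxtrot, charlie. Step-by-step check (starting from the post-abort pool):
  pool = (1, 0, 2, 4)
  delta: need (0, 0, 0, 1) fits (1, 0, 2, 4); releases (2, 0, 1, 2), pool now (3, 0, 3, 6)
  echo: need (1, 0, 0, 4) fits (3, 0, 3, 6); releases (0, 0, 2, 1), pool now (3, 0, 5, 7)
  foxtrot: need (1, 0, 1, 7) fits (3, 0, 5, 7); releases (3, 2, 1, 1), pool now (6, 2, 6, 8)
  charlie: need (2, 0, 4, 5) fits (6, 2, 6, 8); releases (2, 1, 0, 0), pool now (8, 3, 6, 8)


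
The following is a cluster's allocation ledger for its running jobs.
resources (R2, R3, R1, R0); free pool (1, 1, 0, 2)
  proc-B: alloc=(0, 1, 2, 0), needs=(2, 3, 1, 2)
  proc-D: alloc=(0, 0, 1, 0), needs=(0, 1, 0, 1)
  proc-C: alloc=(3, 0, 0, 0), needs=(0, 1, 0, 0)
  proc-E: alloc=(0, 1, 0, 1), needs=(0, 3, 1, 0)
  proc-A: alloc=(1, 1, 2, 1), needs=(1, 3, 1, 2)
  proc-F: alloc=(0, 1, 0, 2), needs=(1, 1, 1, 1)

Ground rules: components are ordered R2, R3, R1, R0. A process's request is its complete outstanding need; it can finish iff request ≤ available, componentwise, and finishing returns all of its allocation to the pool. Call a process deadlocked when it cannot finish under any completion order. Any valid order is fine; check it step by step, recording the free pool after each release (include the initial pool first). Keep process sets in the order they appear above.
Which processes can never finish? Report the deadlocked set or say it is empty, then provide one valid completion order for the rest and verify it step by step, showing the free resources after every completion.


Deadlocked set: proc-B, proc-E and proc-A.
Key observation: even finishing proc-D, proc-F, proc-C leaves just (4, 2, 1, 4) free — too little R3 for any of the remaining processes.
One completion order for the rest: proc-D, proc-F, proc-C. Verifying each step:
  pool = (1, 1, 0, 2)
  proc-D needs (0, 1, 0, 1) <= (1, 1, 0, 2) -> finishes; pool += (0, 0, 1, 0) = (1, 1, 1, 2)
  proc-F needs (1, 1, 1, 1) <= (1, 1, 1, 2) -> finishes; pool += (0, 1, 0, 2) = (1, 2, 1, 4)
  proc-C needs (0, 1, 0, 0) <= (1, 2, 1, 4) -> finishes; pool += (3, 0, 0, 0) = (4, 2, 1, 4)
None of the blocked processes ever fits:
  proc-B cannot run: need (2, 3, 1, 2) vs free (4, 2, 1, 4) (insufficient R3)
  proc-E cannot run: need (0, 3, 1, 0) vs free (4, 2, 1, 4) (insufficient R3)
  proc-A cannot run: need (1, 3, 1, 2) vs free (4, 2, 1, 4) (insufficient R3)


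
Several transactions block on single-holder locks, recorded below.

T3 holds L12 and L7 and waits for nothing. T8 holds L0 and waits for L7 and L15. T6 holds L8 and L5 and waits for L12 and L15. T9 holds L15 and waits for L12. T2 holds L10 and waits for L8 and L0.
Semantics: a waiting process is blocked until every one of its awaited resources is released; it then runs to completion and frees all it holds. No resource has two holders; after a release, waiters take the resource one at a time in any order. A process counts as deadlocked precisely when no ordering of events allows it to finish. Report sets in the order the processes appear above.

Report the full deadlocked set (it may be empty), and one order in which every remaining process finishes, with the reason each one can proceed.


No process is deadlocked.
Key observation: every chain of waits terminates; starting from the processes that wait on nothing, all the rest unlock in turn.
A valid finishing order for the others: T3, T9, T8, T6, T2.
Verifying each step:
  T3: no waits; runs immediately, freeing L12 and L7
  T9 waits on L12 — all released -> runs and releases L15
  T8 waits on L7 and L15 — all released -> runs and releases L0
  T6 waits on L12 and L15 — all released -> runs and releases L8 and L5
  T2 waits on L8 and L0 — all released -> runs and releases L10


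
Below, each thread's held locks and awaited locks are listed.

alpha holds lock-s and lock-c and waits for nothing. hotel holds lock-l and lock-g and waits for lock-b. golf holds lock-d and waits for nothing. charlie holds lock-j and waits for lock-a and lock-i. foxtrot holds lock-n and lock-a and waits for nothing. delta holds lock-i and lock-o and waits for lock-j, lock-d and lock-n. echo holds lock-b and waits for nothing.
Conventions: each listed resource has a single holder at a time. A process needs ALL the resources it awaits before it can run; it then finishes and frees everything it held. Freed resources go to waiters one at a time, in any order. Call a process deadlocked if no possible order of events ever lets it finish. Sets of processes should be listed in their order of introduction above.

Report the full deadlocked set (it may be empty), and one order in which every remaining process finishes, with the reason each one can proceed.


Deadlocked set: charlie and delta.
Key observation: the waits loop around charlie -> delta -> charlie with no way out; no other process is dragged down with it.
One completion order for the rest: golf, alpha, foxtrot, echo, hotel.
Step-by-step check:
  run golf (it waits on nothing); releases lock-d
  run alpha (it waits on nothing); releases lock-s and lock-c
  run foxtrot (it waits on nothing); releases lock-n and lock-a
  run echo (it waits on nothing); releases lock-b
  hotel: everything it awaited (lock-b) is free; runs, freeing lock-l and lock-g


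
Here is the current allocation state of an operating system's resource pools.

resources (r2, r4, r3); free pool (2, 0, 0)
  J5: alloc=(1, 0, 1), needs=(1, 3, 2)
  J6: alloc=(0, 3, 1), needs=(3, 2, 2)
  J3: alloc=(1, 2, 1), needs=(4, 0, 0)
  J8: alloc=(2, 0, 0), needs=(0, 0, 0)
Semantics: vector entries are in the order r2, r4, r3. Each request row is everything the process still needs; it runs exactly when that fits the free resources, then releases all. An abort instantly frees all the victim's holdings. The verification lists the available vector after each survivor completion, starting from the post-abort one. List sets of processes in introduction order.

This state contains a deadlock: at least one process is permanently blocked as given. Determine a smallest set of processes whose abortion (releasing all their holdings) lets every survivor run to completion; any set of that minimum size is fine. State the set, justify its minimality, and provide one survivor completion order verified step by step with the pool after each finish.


Minimum abort set: J6.
Key observation: no ordering could ever have run J5 before the abort of J6; with (0, 3, 1) back in the pool it fits at step 3.
Why nothing smaller works: aborting no one leaves the state deadlocked as given.
One survivor order: J8, J3, J5. Check, step by step (post-abort pool first):
  pool = (2, 3, 1)
  run J8 (needs (0, 0, 0), free (2, 3, 1)); after release of (2, 0, 0) the pool is (4, 3, 1)
  run J3 (needs (4, 0, 0), free (4, 3, 1)); after release of (1, 2, 1) the pool is (5, 5, 2)
  run J5 (needs (1, 3, 2), free (5, 5, 2)); after release of (1, 0, 1) the pool is (6, 5, 3)


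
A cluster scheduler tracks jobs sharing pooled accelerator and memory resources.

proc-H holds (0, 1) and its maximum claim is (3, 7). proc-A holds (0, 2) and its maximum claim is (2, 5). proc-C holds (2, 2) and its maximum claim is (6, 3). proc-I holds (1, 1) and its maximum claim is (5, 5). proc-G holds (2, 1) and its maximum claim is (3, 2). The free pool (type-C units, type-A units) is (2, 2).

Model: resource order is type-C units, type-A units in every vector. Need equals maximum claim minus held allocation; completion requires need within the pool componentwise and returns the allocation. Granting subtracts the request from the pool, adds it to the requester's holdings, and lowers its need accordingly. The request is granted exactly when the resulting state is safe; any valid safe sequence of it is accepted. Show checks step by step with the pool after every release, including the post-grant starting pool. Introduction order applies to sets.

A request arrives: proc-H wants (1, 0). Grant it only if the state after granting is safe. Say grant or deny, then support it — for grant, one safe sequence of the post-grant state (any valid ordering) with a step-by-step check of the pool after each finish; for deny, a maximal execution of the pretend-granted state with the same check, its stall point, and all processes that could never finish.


DENY. Granting would leave the state unsafe.
Key observation: after proc-G, proc-A the pool peaks at (3, 5), and each blocked process is short somewhere: proc-H on type-A units; proc-C on type-C units; proc-I on type-C units.
After a pretend grant, a maximal execution: proc-G, proc-A — then nothing else fits. Check, step by step:
  pool = (1, 2)
  run proc-G (needs (1, 1), free (1, 2)); after release of (2, 1) the pool is (3, 3)
  run proc-A (needs (2, 3), free (3, 3)); after release of (0, 2) the pool is (3, 5)
  blocked: proc-H wants (2, 6), pool (3, 5) — not enough type-A units
  blocked: proc-C wants (4, 1), pool (3, 5) — not enough type-C units
  blocked: proc-I wants (4, 4), pool (3, 5) — not enough type-C units
Processes that could never finish after the grant: proc-H, proc-C and proc-I.


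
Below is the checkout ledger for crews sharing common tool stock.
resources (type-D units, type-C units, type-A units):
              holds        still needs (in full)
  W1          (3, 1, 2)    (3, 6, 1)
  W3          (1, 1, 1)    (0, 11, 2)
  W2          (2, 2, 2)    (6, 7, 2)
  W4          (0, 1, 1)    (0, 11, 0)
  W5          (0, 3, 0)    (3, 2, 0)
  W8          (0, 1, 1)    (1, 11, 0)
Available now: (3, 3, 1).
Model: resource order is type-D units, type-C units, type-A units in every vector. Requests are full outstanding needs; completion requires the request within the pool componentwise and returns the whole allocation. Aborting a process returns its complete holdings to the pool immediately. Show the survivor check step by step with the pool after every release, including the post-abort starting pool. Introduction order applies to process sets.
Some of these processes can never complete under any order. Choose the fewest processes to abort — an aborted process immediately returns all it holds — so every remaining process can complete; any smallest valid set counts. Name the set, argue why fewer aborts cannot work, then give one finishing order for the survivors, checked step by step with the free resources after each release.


The answer: abort W3 and W4.
Key observation: before aborting W3 and W4, W8 was permanently blocked — no order could ever run it; afterwards it completes at step 4.
No one abort is enough; case by case: W1 alone leaves W3 blocked (short on type-C units); W3 alone leaves W4 blocked (short on type-C units); W2 alone leaves W3 blocked (short on type-C units); W4 alone leaves W3 blocked (short on type-C units); W5 alone leaves W3 blocked (short on type-C units); W8 alone leaves W3 blocked (short on type-C units).
Survivors finish in the order: W5, W1, W2, W8. Walking it through (pool after the aborts first):
  pool = (4, 5, 3)
  W5: need (3, 2, 0) fits (4, 5, 3); releases (0, 3, 0), pool now (4, 8, 3)
  W1: need (3, 6, 1) fits (4, 8, 3); releases (3, 1, 2), pool now (7, 9, 5)
  W2: need (6, 7, 2) fits (7, 9, 5); releases (2, 2, 2), pool now (9, 11, 7)
  W8: need (1, 11, 0) fits (9, 11, 7); releases (0, 1, 1), pool now (9, 12, 8)


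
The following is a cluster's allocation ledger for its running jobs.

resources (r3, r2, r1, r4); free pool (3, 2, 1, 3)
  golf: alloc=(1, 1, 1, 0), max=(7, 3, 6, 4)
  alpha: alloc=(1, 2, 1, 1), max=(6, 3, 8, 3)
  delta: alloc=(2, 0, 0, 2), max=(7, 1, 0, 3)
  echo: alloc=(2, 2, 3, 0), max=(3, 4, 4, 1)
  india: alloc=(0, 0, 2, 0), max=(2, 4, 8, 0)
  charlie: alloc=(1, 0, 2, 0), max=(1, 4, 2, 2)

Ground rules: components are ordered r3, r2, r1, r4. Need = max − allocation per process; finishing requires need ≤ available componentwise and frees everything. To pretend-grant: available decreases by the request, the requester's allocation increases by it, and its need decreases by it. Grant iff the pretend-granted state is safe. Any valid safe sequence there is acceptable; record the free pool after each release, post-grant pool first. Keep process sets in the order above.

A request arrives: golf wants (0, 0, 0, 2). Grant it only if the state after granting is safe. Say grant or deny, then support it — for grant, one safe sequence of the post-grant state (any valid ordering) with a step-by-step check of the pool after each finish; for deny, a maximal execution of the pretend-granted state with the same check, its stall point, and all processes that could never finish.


GRANT. The post-grant state is safe; one safe sequence: echo, delta, charlie, india, alpha, golf.
Key observation: (3, 2, 1, 1) free after granting still covers echo first, and each release covers the next.
Check on the post-grant state, step by step:
  pool = (3, 2, 1, 1)
  echo needs (1, 2, 1, 1) <= (3, 2, 1, 1) -> finishes; pool += (2, 2, 3, 0) = (5, 4, 4, 1)
  delta needs (5, 1, 0, 1) <= (5, 4, 4, 1) -> finishes; pool += (2, 0, 0, 2) = (7, 4, 4, 3)
  charlie needs (0, 4, 0, 2) <= (7, 4, 4, 3) -> finishes; pool += (1, 0, 2, 0) = (8, 4, 6, 3)
  india needs (2, 4, 6, 0) <= (8, 4, 6, 3) -> finishes; pool += (0, 0, 2, 0) = (8, 4, 8, 3)
  alpha needs (5, 1, 7, 2) <= (8, 4, 8, 3) -> finishes; pool += (1, 2, 1, 1) = (9, 6, 9, 4)
  golf needs (6, 2, 5, 2) <= (9, 6, 9, 4) -> finishes; pool += (1, 1, 1, 2) = (10, 7, 10, 6)


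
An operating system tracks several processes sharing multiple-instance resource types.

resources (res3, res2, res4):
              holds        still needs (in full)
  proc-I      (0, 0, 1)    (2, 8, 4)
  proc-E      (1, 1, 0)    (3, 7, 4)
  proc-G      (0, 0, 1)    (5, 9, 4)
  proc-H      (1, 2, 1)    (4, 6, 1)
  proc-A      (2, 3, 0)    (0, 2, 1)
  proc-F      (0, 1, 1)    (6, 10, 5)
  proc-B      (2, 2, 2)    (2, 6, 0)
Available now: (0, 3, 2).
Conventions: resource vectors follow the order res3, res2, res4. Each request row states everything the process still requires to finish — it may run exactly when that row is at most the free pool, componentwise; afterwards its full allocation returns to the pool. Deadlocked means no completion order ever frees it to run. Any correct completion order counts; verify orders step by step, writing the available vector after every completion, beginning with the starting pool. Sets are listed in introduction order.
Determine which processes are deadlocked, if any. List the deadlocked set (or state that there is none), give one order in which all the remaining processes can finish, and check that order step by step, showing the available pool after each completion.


The deadlocked set is empty.
Key observation: there is always a runnable process — proc-A first — so the state unwinds completely.
The rest can finish in the order proc-A, proc-B, proc-H, proc-G, proc-E, proc-I, proc-F. Walking it through:
  pool = (0, 3, 2)
  proc-A needs (0, 2, 1) <= (0, 3, 2) -> finishes; pool += (2, 3, 0) = (2, 6, 2)
  proc-B needs (2, 6, 0) <= (2, 6, 2) -> finishes; pool += (2, 2, 2) = (4, 8, 4)
  proc-H needs (4, 6, 1) <= (4, 8, 4) -> finishes; pool += (1, 2, 1) = (5, 10, 5)
  proc-G needs (5, 9, 4) <= (5, 10, 5) -> finishes; pool += (0, 0, 1) = (5, 10, 6)
  proc-E needs (3, 7, 4) <= (5, 10, 6) -> finishes; pool += (1, 1, 0) = (6, 11, 6)
  proc-I needs (2, 8, 4) <= (6, 11, 6) -> finishes; pool += (0, 0, 1) = (6, 11, 7)
  proc-F needs (6, 10, 5) <= (6, 11, 7) -> finishes; pool += (0, 1, 1) = (6, 12, 8)


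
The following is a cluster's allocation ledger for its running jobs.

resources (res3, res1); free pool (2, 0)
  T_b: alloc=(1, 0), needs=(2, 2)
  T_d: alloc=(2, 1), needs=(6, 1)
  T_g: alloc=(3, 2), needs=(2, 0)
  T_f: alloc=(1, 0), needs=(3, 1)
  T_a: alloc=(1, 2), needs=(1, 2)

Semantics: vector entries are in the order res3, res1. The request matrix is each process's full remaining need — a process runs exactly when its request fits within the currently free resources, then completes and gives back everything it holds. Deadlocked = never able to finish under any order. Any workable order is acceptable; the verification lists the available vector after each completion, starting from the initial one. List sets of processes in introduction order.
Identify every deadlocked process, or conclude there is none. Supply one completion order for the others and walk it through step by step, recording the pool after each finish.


The deadlocked set is empty.
Key observation: the pool covers T_g at once, and every later process fits after earlier releases.
A valid finishing order for the others: T_g, T_b, T_a, T_d, T_f. Verifying each step:
  pool = (2, 0)
  T_g: need (2, 0) fits (2, 0); releases (3, 2), pool now (5, 2)
  T_b: need (2, 2) fits (5, 2); releases (1, 0), pool now (6, 2)
  T_a: need (1, 2) fits (6, 2); releases (1, 2), pool now (7, 4)
  T_d: need (6, 1) fits (7, 4); releases (2, 1), pool now (9, 5)
  T_f: need (3, 1) fits (9, 5); releases (1, 0), pool now (10, 5)


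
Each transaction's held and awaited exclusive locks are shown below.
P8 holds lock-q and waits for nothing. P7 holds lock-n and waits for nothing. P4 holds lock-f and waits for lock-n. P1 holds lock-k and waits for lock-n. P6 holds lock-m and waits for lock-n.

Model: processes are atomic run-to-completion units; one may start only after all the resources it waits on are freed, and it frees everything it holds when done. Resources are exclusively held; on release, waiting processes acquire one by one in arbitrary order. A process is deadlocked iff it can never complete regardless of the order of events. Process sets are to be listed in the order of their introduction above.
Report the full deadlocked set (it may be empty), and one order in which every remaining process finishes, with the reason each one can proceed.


The deadlocked set is empty.
Key observation: all waits point, directly or indirectly, at processes that can finish, so nothing is permanently blocked.
The rest can finish in the order P7, P1, P6, P4, P8.
Check, step by step:
  P7 waits on nothing -> runs at once and releases lock-n
  run P1 (all its waits — lock-n — are resolved); releases lock-k
  run P6 (all its waits — lock-n — are resolved); releases lock-m
  run P4 (all its waits — lock-n — are resolved); releases lock-f
  P8 waits on nothing -> runs at once and releases lock-q


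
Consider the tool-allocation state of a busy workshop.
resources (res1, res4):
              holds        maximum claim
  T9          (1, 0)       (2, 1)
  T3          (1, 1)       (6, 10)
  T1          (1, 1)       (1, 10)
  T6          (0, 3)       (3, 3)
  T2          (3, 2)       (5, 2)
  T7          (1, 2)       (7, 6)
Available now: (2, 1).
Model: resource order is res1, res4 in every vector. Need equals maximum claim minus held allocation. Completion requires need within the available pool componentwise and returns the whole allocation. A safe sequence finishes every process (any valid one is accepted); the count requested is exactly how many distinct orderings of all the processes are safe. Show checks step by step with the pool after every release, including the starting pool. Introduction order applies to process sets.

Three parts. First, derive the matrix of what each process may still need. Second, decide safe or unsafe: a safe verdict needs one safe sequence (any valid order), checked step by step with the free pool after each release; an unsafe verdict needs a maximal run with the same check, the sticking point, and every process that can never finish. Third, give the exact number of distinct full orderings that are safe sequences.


(1) Outstanding need per process (order res1, res4):
  T9: (1, 1)
  T3: (5, 9)
  T1: (0, 9)
  T6: (3, 0)
  T2: (2, 0)
  T7: (6, 4)
(2) UNSAFE — no complete ordering exists.
Key observation: the pool after T9, T6, T2, T7 is (7, 8); every surviving request exceeds it in res4, so progress ends there.
A maximal execution: T9, T6, T2, T7 — then nothing else fits. Check, step by step:
  pool = (2, 1)
  run T9 (needs (1, 1), free (2, 1)); after release of (1, 0) the pool is (3, 1)
  run T6 (needs (3, 0), free (3, 1)); after release of (0, 3) the pool is (3, 4)
  run T2 (needs (2, 0), free (3, 4)); after release of (3, 2) the pool is (6, 6)
  run T7 (needs (6, 4), free (6, 6)); after release of (1, 2) the pool is (7, 8)
  T3 still needs (5, 9) but only (7, 8) is free — short on res4
  T1 still needs (0, 9) but only (7, 8) is free — short on res4
Permanently blocked: T3 and T1.
(3) Precisely 0 of the possible complete orderings are safe sequences.


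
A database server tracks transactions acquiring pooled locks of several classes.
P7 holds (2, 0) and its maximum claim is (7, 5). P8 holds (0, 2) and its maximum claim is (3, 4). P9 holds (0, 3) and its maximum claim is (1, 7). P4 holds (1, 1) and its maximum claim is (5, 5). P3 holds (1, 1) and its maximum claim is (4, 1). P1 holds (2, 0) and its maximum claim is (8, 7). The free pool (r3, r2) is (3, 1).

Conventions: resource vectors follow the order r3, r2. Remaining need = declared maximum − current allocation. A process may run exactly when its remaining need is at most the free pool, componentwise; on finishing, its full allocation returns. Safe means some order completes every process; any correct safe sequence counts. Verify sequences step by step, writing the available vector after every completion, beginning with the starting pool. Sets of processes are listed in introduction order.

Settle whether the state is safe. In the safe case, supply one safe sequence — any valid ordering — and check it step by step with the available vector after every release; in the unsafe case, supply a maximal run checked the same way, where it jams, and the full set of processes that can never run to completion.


SAFE. One safe sequence: P3, P8, P9, P4, P7, P1.
Key observation: at P3 the run first touches a limit — (3, 0) against (3, 1), exact on a resource it actually requests.
Check, step by step:
  pool = (3, 1)
  P3 needs (3, 0) <= (3, 1) -> finishes; pool += (1, 1) = (4, 2)
  P8 needs (3, 2) <= (4, 2) -> finishes; pool += (0, 2) = (4, 4)
  P9 needs (1, 4) <= (4, 4) -> finishes; pool += (0, 3) = (4, 7)
  P4 needs (4, 4) <= (4, 7) -> finishes; pool += (1, 1) = (5, 8)
  P7 needs (5, 5) <= (5, 8) -> finishes; pool += (2, 0) = (7, 8)
  P1 needs (6, 7) <= (7, 8) -> finishes; pool += (2, 0) = (9, 8)


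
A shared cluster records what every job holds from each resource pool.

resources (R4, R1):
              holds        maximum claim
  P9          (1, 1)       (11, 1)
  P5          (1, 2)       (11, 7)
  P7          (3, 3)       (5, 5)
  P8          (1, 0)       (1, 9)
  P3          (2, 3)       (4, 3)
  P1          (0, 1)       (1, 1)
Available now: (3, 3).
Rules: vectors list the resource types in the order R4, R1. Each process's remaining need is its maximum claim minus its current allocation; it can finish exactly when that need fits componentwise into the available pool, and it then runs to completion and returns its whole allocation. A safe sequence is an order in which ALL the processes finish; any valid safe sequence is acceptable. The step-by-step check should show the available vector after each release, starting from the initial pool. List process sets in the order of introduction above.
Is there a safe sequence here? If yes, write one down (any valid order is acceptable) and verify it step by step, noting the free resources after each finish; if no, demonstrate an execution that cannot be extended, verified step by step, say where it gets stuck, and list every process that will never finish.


UNSAFE.
Key observation: the wall is R4: completing P1, P7, P3, P8 brings the pool only to (9, 10), and all the rest need more.
Going as far as possible: P1, P7, P3, P8; after that, nothing fits. Verifying each step:
  pool = (3, 3)
  P1 needs (1, 0) <= (3, 3) -> finishes; pool += (0, 1) = (3, 4)
  P7 needs (2, 2) <= (3, 4) -> finishes; pool += (3, 3) = (6, 7)
  P3 needs (2, 0) <= (6, 7) -> finishes; pool += (2, 3) = (8, 10)
  P8 needs (0, 9) <= (8, 10) -> finishes; pool += (1, 0) = (9, 10)
  P9 still needs (10, 0) but only (9, 10) is free — short on R4
  P5 still needs (10, 5) but only (9, 10) is free — short on R4
Permanently blocked: P9 and P5.


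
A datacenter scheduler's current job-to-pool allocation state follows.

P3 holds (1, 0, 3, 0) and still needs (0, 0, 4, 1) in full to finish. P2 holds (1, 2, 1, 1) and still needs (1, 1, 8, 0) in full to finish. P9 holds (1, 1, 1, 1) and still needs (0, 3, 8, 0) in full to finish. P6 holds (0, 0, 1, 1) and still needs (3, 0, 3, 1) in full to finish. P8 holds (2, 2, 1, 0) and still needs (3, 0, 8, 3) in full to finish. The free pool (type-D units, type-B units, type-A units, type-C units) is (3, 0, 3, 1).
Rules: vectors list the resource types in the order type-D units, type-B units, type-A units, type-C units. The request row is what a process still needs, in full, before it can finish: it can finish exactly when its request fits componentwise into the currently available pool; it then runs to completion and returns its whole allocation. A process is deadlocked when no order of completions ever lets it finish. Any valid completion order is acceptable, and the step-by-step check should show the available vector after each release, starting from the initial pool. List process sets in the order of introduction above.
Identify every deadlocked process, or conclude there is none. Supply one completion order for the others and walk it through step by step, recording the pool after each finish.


Deadlocked: P2, P9 and P8.
Key observation: P6, P3 can finish, but then (4, 0, 7, 2) is all there is, and the blocked group's type-A units demands exceed it.
The rest can finish in the order P6, P3. Walking it through:
  pool = (3, 0, 3, 1)
  run P6 (needs (3, 0, 3, 1), free (3, 0, 3, 1)); after release of (0, 0, 1, 1) the pool is (3, 0, 4, 2)
  run P3 (needs (0, 0, 4, 1), free (3, 0, 4, 2)); after release of (1, 0, 3, 0) the pool is (4, 0, 7, 2)
None of the blocked processes ever fits:
  P2 still needs (1, 1, 8, 0) but only (4, 0, 7, 2) is free — short on type-B units and type-A units
  P9 still needs (0, 3, 8, 0) but only (4, 0, 7, 2) is free — short on type-B units and type-A units
  P8 still needs (3, 0, 8, 3) but only (4, 0, 7, 2) is free — short on type-A units and type-C units


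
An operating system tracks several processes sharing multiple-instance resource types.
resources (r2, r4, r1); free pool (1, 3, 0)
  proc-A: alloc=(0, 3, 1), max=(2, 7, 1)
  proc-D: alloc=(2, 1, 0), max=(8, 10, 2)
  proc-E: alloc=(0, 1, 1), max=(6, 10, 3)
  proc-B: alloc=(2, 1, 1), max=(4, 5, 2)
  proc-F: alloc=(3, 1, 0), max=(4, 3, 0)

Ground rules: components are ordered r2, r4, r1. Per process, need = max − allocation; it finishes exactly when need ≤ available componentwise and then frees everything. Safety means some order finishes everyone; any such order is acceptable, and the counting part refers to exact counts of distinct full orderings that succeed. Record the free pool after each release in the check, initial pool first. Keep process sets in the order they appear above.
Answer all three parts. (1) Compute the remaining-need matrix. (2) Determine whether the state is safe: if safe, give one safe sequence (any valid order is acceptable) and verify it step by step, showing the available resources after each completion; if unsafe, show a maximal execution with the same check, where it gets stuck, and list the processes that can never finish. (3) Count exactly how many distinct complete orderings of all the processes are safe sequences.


(1) Need matrix, components ordered r2, r4, r1:
  proc-A: (2, 4, 0)
  proc-D: (6, 9, 2)
  proc-E: (6, 9, 2)
  proc-B: (2, 4, 1)
  proc-F: (1, 2, 0)
(2) UNSAFE — no complete ordering exists.
Key observation: r4 is the bottleneck — with proc-F, proc-A, proc-B done the pool holds (6, 8, 2), short of every remaining need.
The run proc-F, proc-A, proc-B cannot be extended any further. Verifying each step:
  pool = (1, 3, 0)
  proc-F: need (1, 2, 0) fits (1, 3, 0); releases (3, 1, 0), pool now (4, 4, 0)
  proc-A: need (2, 4, 0) fits (4, 4, 0); releases (0, 3, 1), pool now (4, 7, 1)
  proc-B: need (2, 4, 1) fits (4, 7, 1); releases (2, 1, 1), pool now (6, 8, 2)
  proc-D cannot run: need (6, 9, 2) vs free (6, 8, 2) (insufficient r4)
  proc-E cannot run: need (6, 9, 2) vs free (6, 8, 2) (insufficient r4)
Permanently blocked: proc-D and proc-E.
(3) Precisely 0 of the possible complete orderings are safe sequences.


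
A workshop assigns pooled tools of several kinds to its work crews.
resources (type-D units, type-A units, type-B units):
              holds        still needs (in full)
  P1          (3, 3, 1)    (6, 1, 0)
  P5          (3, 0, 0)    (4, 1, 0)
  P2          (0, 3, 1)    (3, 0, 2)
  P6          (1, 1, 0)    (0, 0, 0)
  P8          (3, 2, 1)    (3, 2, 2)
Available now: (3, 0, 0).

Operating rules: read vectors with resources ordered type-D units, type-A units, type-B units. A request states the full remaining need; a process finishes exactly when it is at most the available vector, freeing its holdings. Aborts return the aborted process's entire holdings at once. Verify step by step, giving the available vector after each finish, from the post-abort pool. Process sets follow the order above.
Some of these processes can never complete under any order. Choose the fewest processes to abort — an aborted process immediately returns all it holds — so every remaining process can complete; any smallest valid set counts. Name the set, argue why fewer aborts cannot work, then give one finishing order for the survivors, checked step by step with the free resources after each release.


The answer: abort P8.
Key observation: no ordering could ever have run P2 before the abort of P8; with (3, 2, 1) back in the pool it fits at step 2.
Minimality: the empty abort set fails — the state is deadlocked as it stands.
Survivors finish in the order: P1, P2, P5, P6. Check, step by step (pool after the aborts first):
  pool = (6, 2, 1)
  run P1 (needs (6, 1, 0), free (6, 2, 1)); after release of (3, 3, 1) the pool is (9, 5, 2)
  run P2 (needs (3, 0, 2), free (9, 5, 2)); after release of (0, 3, 1) the pool is (9, 8, 3)
  run P5 (needs (4, 1, 0), free (9, 8, 3)); after release of (3, 0, 0) the pool is (12, 8, 3)
  run P6 (needs (0, 0, 0), free (12, 8, 3)); after release of (1, 1, 0) the pool is (13, 9, 3)


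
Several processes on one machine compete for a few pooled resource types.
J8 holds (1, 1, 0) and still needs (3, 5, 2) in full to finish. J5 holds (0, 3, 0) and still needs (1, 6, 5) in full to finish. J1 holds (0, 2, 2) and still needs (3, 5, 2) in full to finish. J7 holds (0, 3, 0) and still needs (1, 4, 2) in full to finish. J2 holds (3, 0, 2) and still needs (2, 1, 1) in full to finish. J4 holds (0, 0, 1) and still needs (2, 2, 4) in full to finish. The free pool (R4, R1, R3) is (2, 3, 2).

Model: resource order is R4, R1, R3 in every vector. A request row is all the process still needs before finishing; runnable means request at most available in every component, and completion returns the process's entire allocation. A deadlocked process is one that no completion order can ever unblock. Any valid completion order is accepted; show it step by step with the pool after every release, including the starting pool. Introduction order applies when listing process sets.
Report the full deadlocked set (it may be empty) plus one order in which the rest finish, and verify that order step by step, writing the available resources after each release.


Deadlocked set: J8, J5, J1 and J7.
Key observation: R1 is the bottleneck — with J2, J4 done the pool holds (5, 3, 5), short of every remaining need.
One completion order for the rest: J2, J4. Verifying each step:
  pool = (2, 3, 2)
  run J2 (needs (2, 1, 1), free (2, 3, 2)); after release of (3, 0, 2) the pool is (5, 3, 4)
  run J4 (needs (2, 2, 4), free (5, 3, 4)); after release of (0, 0, 1) the pool is (5, 3, 5)
The stuck group stays short no matter what:
  blocked: J8 wants (3, 5, 2), pool (5, 3, 5) — not enough R1
  blocked: J5 wants (1, 6, 5), pool (5, 3, 5) — not enough R1
  blocked: J1 wants (3, 5, 2), pool (5, 3, 5) — not enough R1
  blocked: J7 wants (1, 4, 2), pool (5, 3, 5) — not enough R1


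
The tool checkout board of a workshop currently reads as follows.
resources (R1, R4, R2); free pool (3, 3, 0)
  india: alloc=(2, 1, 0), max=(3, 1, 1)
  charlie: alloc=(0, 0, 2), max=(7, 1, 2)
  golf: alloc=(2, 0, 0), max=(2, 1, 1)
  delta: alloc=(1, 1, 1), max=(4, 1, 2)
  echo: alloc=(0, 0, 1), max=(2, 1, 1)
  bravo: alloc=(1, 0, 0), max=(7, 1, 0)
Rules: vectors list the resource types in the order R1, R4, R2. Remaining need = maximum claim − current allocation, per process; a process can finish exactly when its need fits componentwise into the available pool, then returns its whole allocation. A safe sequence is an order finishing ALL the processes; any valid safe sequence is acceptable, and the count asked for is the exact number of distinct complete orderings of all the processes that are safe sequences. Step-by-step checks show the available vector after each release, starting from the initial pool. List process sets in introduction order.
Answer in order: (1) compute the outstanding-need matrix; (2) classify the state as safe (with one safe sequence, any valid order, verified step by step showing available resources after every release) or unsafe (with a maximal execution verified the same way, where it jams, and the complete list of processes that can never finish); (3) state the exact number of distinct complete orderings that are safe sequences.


(1) Remaining need (order R1, R4, R2):
  india: (1, 0, 1)
  charlie: (7, 1, 0)
  golf: (0, 1, 1)
  delta: (3, 0, 1)
  echo: (2, 1, 0)
  bravo: (6, 1, 0)
(2) The state is SAFE; one workable sequence: echo, golf, india, bravo, delta, charlie.
Key observation: the first exact fit in this order is golf — it needs (0, 1, 1) with (3, 3, 1) free, meeting a requested resource to the last unit.
Walking it through:
  pool = (3, 3, 0)
  echo needs (2, 1, 0) <= (3, 3, 0) -> finishes; pool += (0, 0, 1) = (3, 3, 1)
  golf needs (0, 1, 1) <= (3, 3, 1) -> finishes; pool += (2, 0, 0) = (5, 3, 1)
  india needs (1, 0, 1) <= (5, 3, 1) -> finishes; pool += (2, 1, 0) = (7, 4, 1)
  bravo needs (6, 1, 0) <= (7, 4, 1) -> finishes; pool += (1, 0, 0) = (8, 4, 1)
  delta needs (3, 0, 1) <= (8, 4, 1) -> finishes; pool += (1, 1, 1) = (9, 5, 2)
  charlie needs (7, 1, 0) <= (9, 5, 2) -> finishes; pool += (0, 0, 2) = (9, 5, 4)
(3) Exactly 28 of the possible complete orderings are safe sequences.


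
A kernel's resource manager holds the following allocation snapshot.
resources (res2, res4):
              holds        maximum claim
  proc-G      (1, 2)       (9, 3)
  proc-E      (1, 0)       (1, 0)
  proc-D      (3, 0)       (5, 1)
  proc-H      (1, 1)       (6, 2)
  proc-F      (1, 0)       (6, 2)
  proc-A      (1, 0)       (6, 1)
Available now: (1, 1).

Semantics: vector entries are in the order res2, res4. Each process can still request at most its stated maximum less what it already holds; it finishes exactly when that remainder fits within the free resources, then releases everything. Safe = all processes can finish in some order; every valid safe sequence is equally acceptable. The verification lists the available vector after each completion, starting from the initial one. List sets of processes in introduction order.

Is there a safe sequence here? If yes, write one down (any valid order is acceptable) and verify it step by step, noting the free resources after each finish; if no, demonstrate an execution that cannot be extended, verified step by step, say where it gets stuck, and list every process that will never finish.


SAFE — a valid safe sequence is proc-E, proc-D, proc-H, proc-A, proc-F, proc-G.
Key observation: proc-D marks the first exact bind of the order: its need (2, 1) fits the free (2, 1) with zero slack on a requested resource.
Step-by-step check:
  pool = (1, 1)
  run proc-E (needs (0, 0), free (1, 1)); after release of (1, 0) the pool is (2, 1)
  run proc-D (needs (2, 1), free (2, 1)); after release of (3, 0) the pool is (5, 1)
  run proc-H (needs (5, 1), free (5, 1)); after release of (1, 1) the pool is (6, 2)
  run proc-A (needs (5, 1), free (6, 2)); after release of (1, 0) the pool is (7, 2)
  run proc-F (needs (5, 2), free (7, 2)); after release of (1, 0) the pool is (8, 2)
  run proc-G (needs (8, 1), free (8, 2)); after release of (1, 2) the pool is (9, 4)


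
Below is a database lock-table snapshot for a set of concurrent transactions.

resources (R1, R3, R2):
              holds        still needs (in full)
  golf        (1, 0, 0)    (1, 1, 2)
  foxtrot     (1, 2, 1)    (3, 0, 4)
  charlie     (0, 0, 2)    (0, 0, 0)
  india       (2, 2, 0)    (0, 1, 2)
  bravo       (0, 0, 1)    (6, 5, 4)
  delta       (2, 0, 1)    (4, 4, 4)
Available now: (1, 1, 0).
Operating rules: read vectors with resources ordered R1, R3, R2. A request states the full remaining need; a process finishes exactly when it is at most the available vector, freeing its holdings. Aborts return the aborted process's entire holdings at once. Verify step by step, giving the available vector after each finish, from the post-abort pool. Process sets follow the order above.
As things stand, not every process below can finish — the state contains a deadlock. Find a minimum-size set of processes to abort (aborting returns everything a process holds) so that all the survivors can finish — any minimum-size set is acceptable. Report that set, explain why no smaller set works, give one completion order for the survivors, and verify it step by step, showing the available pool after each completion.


The answer: abort bravo and delta.
Key observation: foxtrot had no path to completion before; after the abort of bravo and delta ((2, 0, 2) returned), step 4 is where it fits.
Why nothing smaller works — every single abort fails: golf alone leaves foxtrot blocked (short on R2); foxtrot alone leaves bravo blocked (short on R1 and R2); charlie alone leaves foxtrot blocked (short on R2); india alone leaves foxtrot blocked (short on R2); bravo alone leaves foxtrot blocked (short on R2); delta alone leaves foxtrot blocked (short on R2).
One survivor order: india, charlie, golf, foxtrot. Verifying each step (post-abort pool first):
  pool = (3, 1, 2)
  run india (needs (0, 1, 2), free (3, 1, 2)); after release of (2, 2, 0) the pool is (5, 3, 2)
  run charlie (needs (0, 0, 0), free (5, 3, 2)); after release of (0, 0, 2) the pool is (5, 3, 4)
  run golf (needs (1, 1, 2), free (5, 3, 4)); after release of (1, 0, 0) the pool is (6, 3, 4)
  run foxtrot (needs (3, 0, 4), free (6, 3, 4)); after release of (1, 2, 1) the pool is (7, 5, 5)
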